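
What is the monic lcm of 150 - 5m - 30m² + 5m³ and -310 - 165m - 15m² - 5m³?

Euclidean algorithm in ℚ[m]:
  5m³ - 30m² - 5m + 150 = (-1)(-5m³ - 15m² - 165m - 310) + (-45m² - 170m - 160)
  -5m³ - 15m² - 165m - 310 = ((1/9)m - 7/81)(-45m² - 170m - 160) + (-(13115/81)m - 26230/81)
  -45m² - 170m - 160 = ((729/2623)m + 1296/2623)(-(13115/81)m - 26230/81) + (0)
Last nonzero remainder: -(13115/81)m - 26230/81. Dividing through by -13115/81 gives the monic gcd m + 2.
Then lcm(f, g) = f·g / gcd(f, g); expanding and making the result monic gives the answer.

930 - m - 157m² + 24m³ - 5m⁴ + m⁵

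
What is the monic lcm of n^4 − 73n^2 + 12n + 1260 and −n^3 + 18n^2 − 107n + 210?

n^6 − 12n^5 − 38n^4 + 888n^3 − 1439n^2 − 14700n + 44100

Apply the Euclidean algorithm:
  n^4 − 73n^2 + 12n + 1260 = (−n − 18)(−n^3 + 18n^2 − 107n + 210) + (144n^2 − 1704n + 5040)
  −n^3 + 18n^2 − 107n + 210 = (−(1/144)n + 37/864)(144n^2 − 1704n + 5040) + ((35/36)n − 35/6)
  144n^2 − 1704n + 5040 = ((5184/35)n − 864)((35/36)n − 35/6) + (0)
Last nonzero remainder: (35/36)n − 35/6. Dividing through by 35/36 gives the monic gcd n − 6.
Then lcm(f, g) = f·g / gcd(f, g); expanding and making the result monic gives the answer.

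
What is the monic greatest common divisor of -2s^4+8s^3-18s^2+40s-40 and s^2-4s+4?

s^2-4s+4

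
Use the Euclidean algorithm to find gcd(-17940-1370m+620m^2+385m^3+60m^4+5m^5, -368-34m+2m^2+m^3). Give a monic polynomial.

Apply the Euclidean algorithm:
  5m^5+60m^4+385m^3+620m^2-1370m-17940 = (5m^2+50m+455)(m^3+2m^2-34m-368) + (3250m^2+32500m+149500)
  m^3+2m^2-34m-368 = ((1/3250)m-4/1625)(3250m^2+32500m+149500) + (0)
Last nonzero remainder: 3250m^2+32500m+149500. Dividing through by 3250 gives the monic gcd m^2+10m+46.

46+10m+m^2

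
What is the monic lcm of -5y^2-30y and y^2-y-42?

y^3-y^2-42y

Euclidean algorithm in ℚ[y]:
  -5y^2-30y = (-5)(y^2-y-42) + (-35y-210)
  y^2-y-42 = (-(1/35)y+1/5)(-35y-210) + (0)
Last nonzero remainder: -35y-210. Dividing through by -35 gives the monic gcd y+6.
Then lcm(f, g) = f·g / gcd(f, g); expanding and making the result monic gives the answer.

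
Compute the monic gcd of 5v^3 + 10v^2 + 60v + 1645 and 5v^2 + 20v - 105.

v + 7

Apply the Euclidean algorithm:
  5v^3 + 10v^2 + 60v + 1645 = (v - 2)(5v^2 + 20v - 105) + (205v + 1435)
  5v^2 + 20v - 105 = ((1/41)v - 3/41)(205v + 1435) + (0)
Last nonzero remainder: 205v + 1435. Dividing through by 205 gives the monic gcd v + 7.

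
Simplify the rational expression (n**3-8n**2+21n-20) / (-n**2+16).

(-n**2+4n-5)/(n+4)

Repeated division with remainder:
  n**3-8n**2+21n-20 = (-n+8)(-n**2+16) + (37n-148)
  -n**2+16 = (-(1/37)n-4/37)(37n-148) + (0)
Last nonzero remainder: 37n-148. Dividing through by 37 gives the monic gcd n-4.
Cancel n-4 from numerator and denominator to get the reduced form.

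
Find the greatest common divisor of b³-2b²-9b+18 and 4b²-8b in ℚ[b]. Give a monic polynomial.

b-2

Repeated division with remainder:
  b³-2b²-9b+18 = ((1/4)b)(4b²-8b) + (-9b+18)
  4b²-8b = (-(4/9)b)(-9b+18) + (0)
Last nonzero remainder: -9b+18. Dividing through by -9 gives the monic gcd b-2.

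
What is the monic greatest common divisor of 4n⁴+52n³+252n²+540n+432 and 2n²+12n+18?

n²+6n+9

Euclidean algorithm in ℚ[n]:
  4n⁴+52n³+252n²+540n+432 = (2n²+14n+24)(2n²+12n+18) + (0)
Last nonzero remainder: 2n²+12n+18. Dividing through by 2 gives the monic gcd n²+6n+9.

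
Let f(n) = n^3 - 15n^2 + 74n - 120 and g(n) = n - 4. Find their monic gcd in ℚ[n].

n - 4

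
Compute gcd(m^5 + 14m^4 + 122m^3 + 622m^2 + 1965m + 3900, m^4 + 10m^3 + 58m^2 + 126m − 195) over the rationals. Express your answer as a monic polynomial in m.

m^3 + 11m^2 + 69m + 195

Repeated division with remainder:
  m^5 + 14m^4 + 122m^3 + 622m^2 + 1965m + 3900 = (m + 4)(m^4 + 10m^3 + 58m^2 + 126m − 195) + (24m^3 + 264m^2 + 1656m + 4680)
  m^4 + 10m^3 + 58m^2 + 126m − 195 = ((1/24)m − 1/24)(24m^3 + 264m^2 + 1656m + 4680) + (0)
Last nonzero remainder: 24m^3 + 264m^2 + 1656m + 4680. Dividing through by 24 gives the monic gcd m^3 + 11m^2 + 69m + 195.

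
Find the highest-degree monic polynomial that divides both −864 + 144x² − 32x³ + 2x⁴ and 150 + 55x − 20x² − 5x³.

Repeated division with remainder:
  2x⁴ − 32x³ + 144x² − 864 = (−(2/5)x + 8)(−5x³ − 20x² + 55x + 150) + (326x² − 380x − 2064)
  −5x³ − 20x² + 55x + 150 = (−(5/326)x − 2105/26569)(326x² − 380x − 2064) + (−(179685/26569)x − 359370/26569)
  326x² − 380x − 2064 = (−(8661494/179685)x + 9139736/59895)(−(179685/26569)x − 359370/26569) + (0)
Last nonzero remainder: −(179685/26569)x − 359370/26569. Dividing through by −179685/26569 gives the monic gcd x + 2.

2 + x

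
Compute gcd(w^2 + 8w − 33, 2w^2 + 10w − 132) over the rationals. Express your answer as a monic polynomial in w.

Euclidean algorithm in ℚ[w]:
  w^2 + 8w − 33 = (1/2)(2w^2 + 10w − 132) + (3w + 33)
  2w^2 + 10w − 132 = ((2/3)w − 4)(3w + 33) + (0)
Last nonzero remainder: 3w + 33. Dividing through by 3 gives the monic gcd w + 11.

w + 11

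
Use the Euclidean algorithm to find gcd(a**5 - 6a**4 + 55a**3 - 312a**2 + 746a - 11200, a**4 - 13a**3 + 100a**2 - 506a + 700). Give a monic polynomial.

a**3 - 11a**2 + 78a - 350

By polynomial division,
  a**5 - 6a**4 + 55a**3 - 312a**2 + 746a - 11200 = (a + 7)(a**4 - 13a**3 + 100a**2 - 506a + 700) + (46a**3 - 506a**2 + 3588a - 16100)
  a**4 - 13a**3 + 100a**2 - 506a + 700 = ((1/46)a - 1/23)(46a**3 - 506a**2 + 3588a - 16100) + (0)
Last nonzero remainder: 46a**3 - 506a**2 + 3588a - 16100. Dividing through by 46 gives the monic gcd a**3 - 11a**2 + 78a - 350.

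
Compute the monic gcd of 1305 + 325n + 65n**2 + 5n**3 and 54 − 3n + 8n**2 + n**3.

9 + n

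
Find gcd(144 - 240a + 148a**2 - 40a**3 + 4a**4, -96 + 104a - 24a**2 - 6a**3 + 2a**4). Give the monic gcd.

-12 + 16a - 7a**2 + a**3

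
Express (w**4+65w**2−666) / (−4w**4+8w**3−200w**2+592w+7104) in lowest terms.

(−w**2+9)/(4w**2−8w−96)

Apply the Euclidean algorithm:
  w**4+65w**2−666 = (−1/4)(−4w**4+8w**3−200w**2+592w+7104) + (2w**3+15w**2+148w+1110)
  −4w**4+8w**3−200w**2+592w+7104 = (−2w+19)(2w**3+15w**2+148w+1110) + (−189w**2−13986)
  2w**3+15w**2+148w+1110 = (−(2/189)w−5/63)(−189w**2−13986) + (0)
Last nonzero remainder: −189w**2−13986. Dividing through by −189 gives the monic gcd w**2+74.
Cancel w**2+74 from numerator and denominator to get the reduced form.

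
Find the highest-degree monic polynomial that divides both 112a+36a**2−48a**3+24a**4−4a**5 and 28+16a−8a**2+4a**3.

By polynomial division,
  −4a**5+24a**4−48a**3+36a**2+112a = (−a**2+4a)(4a**3−8a**2+16a+28) + (0)
Last nonzero remainder: 4a**3−8a**2+16a+28. Dividing through by 4 gives the monic gcd a**3−2a**2+4a+7.

7+4a−2a**2+a**3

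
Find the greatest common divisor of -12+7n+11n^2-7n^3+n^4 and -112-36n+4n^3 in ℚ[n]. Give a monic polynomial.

-4+n

Euclidean algorithm in ℚ[n]:
  n^4-7n^3+11n^2+7n-12 = ((1/4)n-7/4)(4n^3-36n-112) + (20n^2-28n-208)
  4n^3-36n-112 = ((1/5)n+7/25)(20n^2-28n-208) + ((336/25)n-1344/25)
  20n^2-28n-208 = ((125/84)n+325/84)((336/25)n-1344/25) + (0)
Last nonzero remainder: (336/25)n-1344/25. Dividing through by 336/25 gives the monic gcd n-4.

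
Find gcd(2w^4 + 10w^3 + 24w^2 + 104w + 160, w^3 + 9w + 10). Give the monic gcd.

Repeated division with remainder:
  2w^4 + 10w^3 + 24w^2 + 104w + 160 = (2w + 10)(w^3 + 9w + 10) + (6w^2 − 6w + 60)
  w^3 + 9w + 10 = ((1/6)w + 1/6)(6w^2 − 6w + 60) + (0)
Last nonzero remainder: 6w^2 − 6w + 60. Dividing through by 6 gives the monic gcd w^2 − w + 10.

w^2 − w + 10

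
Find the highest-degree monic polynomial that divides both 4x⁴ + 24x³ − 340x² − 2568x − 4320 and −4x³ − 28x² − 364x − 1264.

Repeated division with remainder:
  4x⁴ + 24x³ − 340x² − 2568x − 4320 = (−x + 1)(−4x³ − 28x² − 364x − 1264) + (−676x² − 3468x − 3056)
  −4x³ − 28x² − 364x − 1264 = ((1/169)x + 316/28561)(−676x² − 3468x − 3056) + (−(8783852/28561)x − 35135408/28561)
  −676x² − 3468x − 3056 = ((4826809/2195963)x + 5455151/2195963)(−(8783852/28561)x − 35135408/28561) + (0)
Last nonzero remainder: −(8783852/28561)x − 35135408/28561. Dividing through by −8783852/28561 gives the monic gcd x + 4.

x + 4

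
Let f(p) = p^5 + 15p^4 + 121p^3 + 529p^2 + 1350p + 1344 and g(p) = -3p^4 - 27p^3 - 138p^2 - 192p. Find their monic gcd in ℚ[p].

p^3 + 9p^2 + 46p + 64

Apply the Euclidean algorithm:
  p^5 + 15p^4 + 121p^3 + 529p^2 + 1350p + 1344 = (-(1/3)p - 2)(-3p^4 - 27p^3 - 138p^2 - 192p) + (21p^3 + 189p^2 + 966p + 1344)
  -3p^4 - 27p^3 - 138p^2 - 192p = (-(1/7)p)(21p^3 + 189p^2 + 966p + 1344) + (0)
Last nonzero remainder: 21p^3 + 189p^2 + 966p + 1344. Dividing through by 21 gives the monic gcd p^3 + 9p^2 + 46p + 64.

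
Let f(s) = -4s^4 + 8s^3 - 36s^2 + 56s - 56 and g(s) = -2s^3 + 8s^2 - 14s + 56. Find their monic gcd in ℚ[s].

s^2 + 7

Euclidean algorithm in ℚ[s]:
  -4s^4 + 8s^3 - 36s^2 + 56s - 56 = (2s + 4)(-2s^3 + 8s^2 - 14s + 56) + (-40s^2 - 280)
  -2s^3 + 8s^2 - 14s + 56 = ((1/20)s - 1/5)(-40s^2 - 280) + (0)
Last nonzero remainder: -40s^2 - 280. Dividing through by -40 gives the monic gcd s^2 + 7.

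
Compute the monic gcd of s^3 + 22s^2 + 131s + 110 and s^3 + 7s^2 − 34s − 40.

Apply the Euclidean algorithm:
  s^3 + 22s^2 + 131s + 110 = (s^3 + 7s^2 − 34s − 40) + (15s^2 + 165s + 150)
  s^3 + 7s^2 − 34s − 40 = ((1/15)s − 4/15)(15s^2 + 165s + 150) + (0)
Last nonzero remainder: 15s^2 + 165s + 150. Dividing through by 15 gives the monic gcd s^2 + 11s + 10.

s^2 + 11s + 10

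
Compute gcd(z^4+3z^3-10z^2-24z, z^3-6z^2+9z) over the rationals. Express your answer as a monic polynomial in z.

Apply the Euclidean algorithm:
  z^4+3z^3-10z^2-24z = (z+9)(z^3-6z^2+9z) + (35z^2-105z)
  z^3-6z^2+9z = ((1/35)z-3/35)(35z^2-105z) + (0)
Last nonzero remainder: 35z^2-105z. Dividing through by 35 gives the monic gcd z^2-3z.

z^2-3z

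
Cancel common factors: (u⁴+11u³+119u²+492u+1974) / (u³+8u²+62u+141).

(u²+6u+42)/(u+3)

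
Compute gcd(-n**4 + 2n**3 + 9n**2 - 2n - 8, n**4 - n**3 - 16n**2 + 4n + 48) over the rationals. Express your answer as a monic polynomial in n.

n**2 - 2n - 8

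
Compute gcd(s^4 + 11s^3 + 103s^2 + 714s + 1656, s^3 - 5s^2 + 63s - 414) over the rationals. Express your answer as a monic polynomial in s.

Euclidean algorithm in ℚ[s]:
  s^4 + 11s^3 + 103s^2 + 714s + 1656 = (s + 16)(s^3 - 5s^2 + 63s - 414) + (120s^2 + 120s + 8280)
  s^3 - 5s^2 + 63s - 414 = ((1/120)s - 1/20)(120s^2 + 120s + 8280) + (0)
Last nonzero remainder: 120s^2 + 120s + 8280. Dividing through by 120 gives the monic gcd s^2 + s + 69.

s^2 + s + 69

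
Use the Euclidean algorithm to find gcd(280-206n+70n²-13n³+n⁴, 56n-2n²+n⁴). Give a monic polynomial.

By polynomial division,
  n⁴-13n³+70n²-206n+280 = (n⁴-2n²+56n) + (-13n³+72n²-262n+280)
  n⁴-2n²+56n = (-(1/13)n-72/169)(-13n³+72n²-262n+280) + ((1440/169)n²-(5760/169)n+20160/169)
  -13n³+72n²-262n+280 = (-(2197/1440)n+169/72)((1440/169)n²-(5760/169)n+20160/169) + (0)
Last nonzero remainder: (1440/169)n²-(5760/169)n+20160/169. Dividing through by 1440/169 gives the monic gcd n²-4n+14.

14-4n+n²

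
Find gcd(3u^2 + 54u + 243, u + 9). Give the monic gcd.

u + 9

Apply the Euclidean algorithm:
  3u^2 + 54u + 243 = (3u + 27)(u + 9) + (0)
The last nonzero remainder u + 9 is already monic.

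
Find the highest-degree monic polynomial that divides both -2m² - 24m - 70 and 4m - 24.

Apply the Euclidean algorithm:
  -2m² - 24m - 70 = (-(1/2)m - 9)(4m - 24) + (-286)
  4m - 24 = (-(2/143)m + 12/143)(-286) + (0)
The last nonzero remainder is the constant -286, so the polynomials are coprime and gcd = 1.

1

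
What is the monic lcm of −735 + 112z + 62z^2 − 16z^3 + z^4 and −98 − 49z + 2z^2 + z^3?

−10290 − 5047z + 1141z^2 + 446z^3 − 68z^4 − 7z^5 + z^6

By polynomial division,
  z^4 − 16z^3 + 62z^2 + 112z − 735 = (z − 18)(z^3 + 2z^2 − 49z − 98) + (147z^2 − 672z − 2499)
  z^3 + 2z^2 − 49z − 98 = ((1/147)z + 46/1029)(147z^2 − 672z − 2499) + (−(96/49)z + 96/7)
  147z^2 − 672z − 2499 = (−(2401/32)z − 5831/32)(−(96/49)z + 96/7) + (0)
Last nonzero remainder: −(96/49)z + 96/7. Dividing through by −96/49 gives the monic gcd z − 7.
Then lcm(f, g) = f·g / gcd(f, g); expanding and making the result monic gives the answer.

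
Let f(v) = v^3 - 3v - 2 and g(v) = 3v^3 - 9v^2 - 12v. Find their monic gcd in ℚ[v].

v + 1

Apply the Euclidean algorithm:
  v^3 - 3v - 2 = (1/3)(3v^3 - 9v^2 - 12v) + (3v^2 + v - 2)
  3v^3 - 9v^2 - 12v = (v - 10/3)(3v^2 + v - 2) + (-(20/3)v - 20/3)
  3v^2 + v - 2 = (-(9/20)v + 3/10)(-(20/3)v - 20/3) + (0)
Last nonzero remainder: -(20/3)v - 20/3. Dividing through by -20/3 gives the monic gcd v + 1.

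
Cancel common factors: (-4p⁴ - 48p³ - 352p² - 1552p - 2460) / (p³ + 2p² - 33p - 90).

(-4p² - 16p - 164)/(p - 6)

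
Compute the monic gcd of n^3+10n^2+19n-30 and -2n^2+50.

Euclidean algorithm in ℚ[n]:
  n^3+10n^2+19n-30 = (-(1/2)n-5)(-2n^2+50) + (44n+220)
  -2n^2+50 = (-(1/22)n+5/22)(44n+220) + (0)
Last nonzero remainder: 44n+220. Dividing through by 44 gives the monic gcd n+5.

n+5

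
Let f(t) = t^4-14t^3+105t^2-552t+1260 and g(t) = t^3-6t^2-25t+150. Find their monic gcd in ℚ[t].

Repeated division with remainder:
  t^4-14t^3+105t^2-552t+1260 = (t-8)(t^3-6t^2-25t+150) + (82t^2-902t+2460)
  t^3-6t^2-25t+150 = ((1/82)t+5/82)(82t^2-902t+2460) + (0)
Last nonzero remainder: 82t^2-902t+2460. Dividing through by 82 gives the monic gcd t^2-11t+30.

t^2-11t+30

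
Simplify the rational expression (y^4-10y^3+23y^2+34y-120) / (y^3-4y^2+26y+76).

(y^3-12y^2+47y-60)/(y^2-6y+38)

Euclidean algorithm in ℚ[y]:
  y^4-10y^3+23y^2+34y-120 = (y-6)(y^3-4y^2+26y+76) + (-27y^2+114y+336)
  y^3-4y^2+26y+76 = (-(1/27)y-2/243)(-27y^2+114y+336) + ((3190/81)y+6380/81)
  -27y^2+114y+336 = (-(2187/3190)y+6804/1595)((3190/81)y+6380/81) + (0)
Last nonzero remainder: (3190/81)y+6380/81. Dividing through by 3190/81 gives the monic gcd y+2.
Cancel y+2 from numerator and denominator to get the reduced form.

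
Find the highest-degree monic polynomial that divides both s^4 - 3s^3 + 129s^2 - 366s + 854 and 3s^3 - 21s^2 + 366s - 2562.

Repeated division with remainder:
  s^4 - 3s^3 + 129s^2 - 366s + 854 = ((1/3)s + 4/3)(3s^3 - 21s^2 + 366s - 2562) + (35s^2 + 4270)
  3s^3 - 21s^2 + 366s - 2562 = ((3/35)s - 3/5)(35s^2 + 4270) + (0)
Last nonzero remainder: 35s^2 + 4270. Dividing through by 35 gives the monic gcd s^2 + 122.

s^2 + 122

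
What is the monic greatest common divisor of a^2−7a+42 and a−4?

Euclidean algorithm in ℚ[a]:
  a^2−7a+42 = (a−3)(a−4) + (30)
  a−4 = ((1/30)a−2/15)(30) + (0)
The last nonzero remainder is the constant 30, so the polynomials are coprime and gcd = 1.

1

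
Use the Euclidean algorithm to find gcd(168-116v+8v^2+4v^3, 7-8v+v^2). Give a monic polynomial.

Apply the Euclidean algorithm:
  4v^3+8v^2-116v+168 = (4v+40)(v^2-8v+7) + (176v-112)
  v^2-8v+7 = ((1/176)v-81/1936)(176v-112) + (280/121)
  176v-112 = ((2662/35)v-242/5)(280/121) + (0)
The last nonzero remainder is the constant 280/121, so the polynomials are coprime and gcd = 1.

1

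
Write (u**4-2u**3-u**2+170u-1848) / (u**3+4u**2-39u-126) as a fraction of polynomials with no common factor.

(u**2-3u+44)/(u+3)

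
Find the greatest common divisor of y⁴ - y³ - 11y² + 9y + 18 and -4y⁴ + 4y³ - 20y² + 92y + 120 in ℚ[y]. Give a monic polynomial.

Euclidean algorithm in ℚ[y]:
  y⁴ - y³ - 11y² + 9y + 18 = (-1/4)(-4y⁴ + 4y³ - 20y² + 92y + 120) + (-16y² + 32y + 48)
  -4y⁴ + 4y³ - 20y² + 92y + 120 = ((1/4)y² + (1/4)y + 5/2)(-16y² + 32y + 48) + (0)
Last nonzero remainder: -16y² + 32y + 48. Dividing through by -16 gives the monic gcd y² - 2y - 3.

y² - 2y - 3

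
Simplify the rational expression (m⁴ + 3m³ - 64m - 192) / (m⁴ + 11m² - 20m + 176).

Euclidean algorithm in ℚ[m]:
  m⁴ + 3m³ - 64m - 192 = (m⁴ + 11m² - 20m + 176) + (3m³ - 11m² - 44m - 368)
  m⁴ + 11m² - 20m + 176 = ((1/3)m + 11/9)(3m³ - 11m² - 44m - 368) + ((352/9)m² + (1408/9)m + 5632/9)
  3m³ - 11m² - 44m - 368 = ((27/352)m - 207/352)((352/9)m² + (1408/9)m + 5632/9) + (0)
Last nonzero remainder: (352/9)m² + (1408/9)m + 5632/9. Dividing through by 352/9 gives the monic gcd m² + 4m + 16.
Cancel m² + 4m + 16 from numerator and denominator to get the reduced form.

(m² - m - 12)/(m² - 4m + 11)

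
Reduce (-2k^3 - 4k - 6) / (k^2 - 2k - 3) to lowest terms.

By polynomial division,
  -2k^3 - 4k - 6 = (-2k - 4)(k^2 - 2k - 3) + (-18k - 18)
  k^2 - 2k - 3 = (-(1/18)k + 1/6)(-18k - 18) + (0)
Last nonzero remainder: -18k - 18. Dividing through by -18 gives the monic gcd k + 1.
Cancel k + 1 from numerator and denominator to get the reduced form.

(-2k^2 + 2k - 6)/(k - 3)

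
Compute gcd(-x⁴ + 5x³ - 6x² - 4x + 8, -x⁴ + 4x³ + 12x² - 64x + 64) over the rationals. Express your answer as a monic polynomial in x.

x² - 4x + 4

Euclidean algorithm in ℚ[x]:
  -x⁴ + 5x³ - 6x² - 4x + 8 = (-x⁴ + 4x³ + 12x² - 64x + 64) + (x³ - 18x² + 60x - 56)
  -x⁴ + 4x³ + 12x² - 64x + 64 = (-x - 14)(x³ - 18x² + 60x - 56) + (-180x² + 720x - 720)
  x³ - 18x² + 60x - 56 = (-(1/180)x + 7/90)(-180x² + 720x - 720) + (0)
Last nonzero remainder: -180x² + 720x - 720. Dividing through by -180 gives the monic gcd x² - 4x + 4.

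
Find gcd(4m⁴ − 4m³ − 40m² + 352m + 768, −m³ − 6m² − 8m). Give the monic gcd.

m² + 6m + 8

By polynomial division,
  4m⁴ − 4m³ − 40m² + 352m + 768 = (−4m + 28)(−m³ − 6m² − 8m) + (96m² + 576m + 768)
  −m³ − 6m² − 8m = (−(1/96)m)(96m² + 576m + 768) + (0)
Last nonzero remainder: 96m² + 576m + 768. Dividing through by 96 gives the monic gcd m² + 6m + 8.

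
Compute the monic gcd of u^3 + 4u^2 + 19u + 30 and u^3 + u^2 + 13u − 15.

u^2 + 2u + 15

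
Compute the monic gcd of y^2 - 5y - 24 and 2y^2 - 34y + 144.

Repeated division with remainder:
  y^2 - 5y - 24 = (1/2)(2y^2 - 34y + 144) + (12y - 96)
  2y^2 - 34y + 144 = ((1/6)y - 3/2)(12y - 96) + (0)
Last nonzero remainder: 12y - 96. Dividing through by 12 gives the monic gcd y - 8.

y - 8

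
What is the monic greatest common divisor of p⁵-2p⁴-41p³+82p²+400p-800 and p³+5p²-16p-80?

p³+5p²-16p-80

Apply the Euclidean algorithm:
  p⁵-2p⁴-41p³+82p²+400p-800 = (p²-7p+10)(p³+5p²-16p-80) + (0)
The last nonzero remainder p³+5p²-16p-80 is already monic.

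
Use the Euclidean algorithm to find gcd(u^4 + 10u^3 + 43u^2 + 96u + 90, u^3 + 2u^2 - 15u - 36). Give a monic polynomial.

u^2 + 6u + 9

Euclidean algorithm in ℚ[u]:
  u^4 + 10u^3 + 43u^2 + 96u + 90 = (u + 8)(u^3 + 2u^2 - 15u - 36) + (42u^2 + 252u + 378)
  u^3 + 2u^2 - 15u - 36 = ((1/42)u - 2/21)(42u^2 + 252u + 378) + (0)
Last nonzero remainder: 42u^2 + 252u + 378. Dividing through by 42 gives the monic gcd u^2 + 6u + 9.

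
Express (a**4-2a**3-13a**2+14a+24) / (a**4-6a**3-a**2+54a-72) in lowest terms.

Repeated division with remainder:
  a**4-2a**3-13a**2+14a+24 = (a**4-6a**3-a**2+54a-72) + (4a**3-12a**2-40a+96)
  a**4-6a**3-a**2+54a-72 = ((1/4)a-3/4)(4a**3-12a**2-40a+96) + (0)
Last nonzero remainder: 4a**3-12a**2-40a+96. Dividing through by 4 gives the monic gcd a**3-3a**2-10a+24.
Cancel a**3-3a**2-10a+24 from numerator and denominator to get the reduced form.

(a+1)/(a-3)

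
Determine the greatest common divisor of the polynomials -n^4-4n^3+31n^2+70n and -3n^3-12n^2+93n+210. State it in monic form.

Repeated division with remainder:
  -n^4-4n^3+31n^2+70n = ((1/3)n)(-3n^3-12n^2+93n+210) + (0)
Last nonzero remainder: -3n^3-12n^2+93n+210. Dividing through by -3 gives the monic gcd n^3+4n^2-31n-70.

n^3+4n^2-31n-70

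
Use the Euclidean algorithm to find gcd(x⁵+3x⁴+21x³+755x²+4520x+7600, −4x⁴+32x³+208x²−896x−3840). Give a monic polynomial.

x²+8x+16

By polynomial division,
  x⁵+3x⁴+21x³+755x²+4520x+7600 = (−(1/4)x−11/4)(−4x⁴+32x³+208x²−896x−3840) + (161x³+1103x²+1096x−2960)
  −4x⁴+32x³+208x²−896x−3840 = (−(4/161)x+9564/25921)(161x³+1103x²+1096x−2960) + (−(4451700/25921)x²−(35613600/25921)x−71227200/25921)
  161x³+1103x²+1096x−2960 = (−(4173281/4451700)x+959077/890340)(−(4451700/25921)x²−(35613600/25921)x−71227200/25921) + (0)
Last nonzero remainder: −(4451700/25921)x²−(35613600/25921)x−71227200/25921. Dividing through by −4451700/25921 gives the monic gcd x²+8x+16.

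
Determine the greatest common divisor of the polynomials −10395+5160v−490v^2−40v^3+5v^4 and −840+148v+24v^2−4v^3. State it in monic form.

Euclidean algorithm in ℚ[v]:
  5v^4−40v^3−490v^2+5160v−10395 = (−(5/4)v+5/2)(−4v^3+24v^2+148v−840) + (−365v^2+3740v−8295)
  −4v^3+24v^2+148v−840 = ((4/365)v+248/5329)(−365v^2+3740v−8295) + ((345600/5329)v−2419200/5329)
  −365v^2+3740v−8295 = (−(389017/69120)v+420991/23040)((345600/5329)v−2419200/5329) + (0)
Last nonzero remainder: (345600/5329)v−2419200/5329. Dividing through by 345600/5329 gives the monic gcd v−7.

−7+v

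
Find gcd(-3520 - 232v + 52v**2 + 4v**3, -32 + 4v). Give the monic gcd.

-8 + v

Euclidean algorithm in ℚ[v]:
  4v**3 + 52v**2 - 232v - 3520 = (v**2 + 21v + 110)(4v - 32) + (0)
Last nonzero remainder: 4v - 32. Dividing through by 4 gives the monic gcd v - 8.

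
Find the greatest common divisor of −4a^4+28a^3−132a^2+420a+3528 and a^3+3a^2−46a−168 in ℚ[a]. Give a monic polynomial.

Euclidean algorithm in ℚ[a]:
  −4a^4+28a^3−132a^2+420a+3528 = (−4a+40)(a^3+3a^2−46a−168) + (−436a^2+1588a+10248)
  a^3+3a^2−46a−168 = (−(1/436)a−181/11881)(−436a^2+1588a+10248) + ((20160/11881)a−141120/11881)
  −436a^2+1588a+10248 = (−(1295029/5040)a−724741/840)((20160/11881)a−141120/11881) + (0)
Last nonzero remainder: (20160/11881)a−141120/11881. Dividing through by 20160/11881 gives the monic gcd a−7.

a−7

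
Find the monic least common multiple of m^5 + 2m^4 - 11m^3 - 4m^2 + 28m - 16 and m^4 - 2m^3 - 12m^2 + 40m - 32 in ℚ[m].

m^7 - 2m^6 - 15m^5 + 48m^4 - 144m^2 + 176m - 64

By polynomial division,
  m^5 + 2m^4 - 11m^3 - 4m^2 + 28m - 16 = (m + 4)(m^4 - 2m^3 - 12m^2 + 40m - 32) + (9m^3 + 4m^2 - 100m + 112)
  m^4 - 2m^3 - 12m^2 + 40m - 32 = ((1/9)m - 22/81)(9m^3 + 4m^2 - 100m + 112) + ((16/81)m^2 + (32/81)m - 128/81)
  9m^3 + 4m^2 - 100m + 112 = ((729/16)m - 567/8)((16/81)m^2 + (32/81)m - 128/81) + (0)
Last nonzero remainder: (16/81)m^2 + (32/81)m - 128/81. Dividing through by 16/81 gives the monic gcd m^2 + 2m - 8.
Then lcm(f, g) = f·g / gcd(f, g); expanding and making the result monic gives the answer.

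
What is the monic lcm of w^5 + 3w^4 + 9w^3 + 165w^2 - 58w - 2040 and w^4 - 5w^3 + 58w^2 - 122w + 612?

By polynomial division,
  w^5 + 3w^4 + 9w^3 + 165w^2 - 58w - 2040 = (w + 8)(w^4 - 5w^3 + 58w^2 - 122w + 612) + (-9w^3 - 177w^2 + 306w - 6936)
  w^4 - 5w^3 + 58w^2 - 122w + 612 = (-(1/9)w + 74/27)(-9w^3 - 177w^2 + 306w - 6936) + ((5194/9)w^2 - (5194/3)w + 176596/9)
  -9w^3 - 177w^2 + 306w - 6936 = (-(81/5194)w - 918/2597)((5194/9)w^2 - (5194/3)w + 176596/9) + (0)
Last nonzero remainder: (5194/9)w^2 - (5194/3)w + 176596/9. Dividing through by 5194/9 gives the monic gcd w^2 - 3w + 34.
Then lcm(f, g) = f·g / gcd(f, g); expanding and making the result monic gives the answer.

w^7 + w^6 + 21w^5 + 201w^4 - 226w^3 + 1046w^2 + 3036w - 36720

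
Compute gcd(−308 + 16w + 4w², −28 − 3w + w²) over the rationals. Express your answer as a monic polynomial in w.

Apply the Euclidean algorithm:
  4w² + 16w − 308 = (4)(w² − 3w − 28) + (28w − 196)
  w² − 3w − 28 = ((1/28)w + 1/7)(28w − 196) + (0)
Last nonzero remainder: 28w − 196. Dividing through by 28 gives the monic gcd w − 7.

−7 + w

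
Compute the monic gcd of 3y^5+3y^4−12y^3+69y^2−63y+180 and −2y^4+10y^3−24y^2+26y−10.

By polynomial division,
  3y^5+3y^4−12y^3+69y^2−63y+180 = (−(3/2)y−9)(−2y^4+10y^3−24y^2+26y−10) + (42y^3−108y^2+156y+90)
  −2y^4+10y^3−24y^2+26y−10 = (−(1/21)y+17/147)(42y^3−108y^2+156y+90) + (−(200/49)y^2+(600/49)y−1000/49)
  42y^3−108y^2+156y+90 = (−(1029/100)y−441/100)(−(200/49)y^2+(600/49)y−1000/49) + (0)
Last nonzero remainder: −(200/49)y^2+(600/49)y−1000/49. Dividing through by −200/49 gives the monic gcd y^2−3y+5.

y^2−3y+5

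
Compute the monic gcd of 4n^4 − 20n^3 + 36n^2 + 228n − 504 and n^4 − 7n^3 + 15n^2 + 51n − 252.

Euclidean algorithm in ℚ[n]:
  4n^4 − 20n^3 + 36n^2 + 228n − 504 = (4)(n^4 − 7n^3 + 15n^2 + 51n − 252) + (8n^3 − 24n^2 + 24n + 504)
  n^4 − 7n^3 + 15n^2 + 51n − 252 = ((1/8)n − 1/2)(8n^3 − 24n^2 + 24n + 504) + (0)
Last nonzero remainder: 8n^3 − 24n^2 + 24n + 504. Dividing through by 8 gives the monic gcd n^3 − 3n^2 + 3n + 63.

n^3 − 3n^2 + 3n + 63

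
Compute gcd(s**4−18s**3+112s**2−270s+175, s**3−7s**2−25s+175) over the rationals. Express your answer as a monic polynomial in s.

Euclidean algorithm in ℚ[s]:
  s**4−18s**3+112s**2−270s+175 = (s−11)(s**3−7s**2−25s+175) + (60s**2−720s+2100)
  s**3−7s**2−25s+175 = ((1/60)s+1/12)(60s**2−720s+2100) + (0)
Last nonzero remainder: 60s**2−720s+2100. Dividing through by 60 gives the monic gcd s**2−12s+35.

s**2−12s+35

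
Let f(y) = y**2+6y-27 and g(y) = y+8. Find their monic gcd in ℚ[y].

Euclidean algorithm in ℚ[y]:
  y**2+6y-27 = (y-2)(y+8) + (-11)
  y+8 = (-(1/11)y-8/11)(-11) + (0)
The last nonzero remainder is the constant -11, so the polynomials are coprime and gcd = 1.

1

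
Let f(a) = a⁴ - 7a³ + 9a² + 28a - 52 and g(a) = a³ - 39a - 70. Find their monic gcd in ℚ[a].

a + 2

Apply the Euclidean algorithm:
  a⁴ - 7a³ + 9a² + 28a - 52 = (a - 7)(a³ - 39a - 70) + (48a² - 175a - 542)
  a³ - 39a - 70 = ((1/48)a + 175/2304)(48a² - 175a - 542) + (-(33215/2304)a - 33215/1152)
  48a² - 175a - 542 = (-(110592/33215)a + 624384/33215)(-(33215/2304)a - 33215/1152) + (0)
Last nonzero remainder: -(33215/2304)a - 33215/1152. Dividing through by -33215/2304 gives the monic gcd a + 2.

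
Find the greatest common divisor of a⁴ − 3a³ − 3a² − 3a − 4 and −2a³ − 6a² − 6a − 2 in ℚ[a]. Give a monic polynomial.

a + 1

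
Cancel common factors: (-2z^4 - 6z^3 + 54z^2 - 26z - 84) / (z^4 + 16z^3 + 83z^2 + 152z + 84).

Euclidean algorithm in ℚ[z]:
  -2z^4 - 6z^3 + 54z^2 - 26z - 84 = (-2)(z^4 + 16z^3 + 83z^2 + 152z + 84) + (26z^3 + 220z^2 + 278z + 84)
  z^4 + 16z^3 + 83z^2 + 152z + 84 = ((1/26)z + 49/169)(26z^3 + 220z^2 + 278z + 84) + ((1440/169)z^2 + (11520/169)z + 10080/169)
  26z^3 + 220z^2 + 278z + 84 = ((2197/720)z + 169/120)((1440/169)z^2 + (11520/169)z + 10080/169) + (0)
Last nonzero remainder: (1440/169)z^2 + (11520/169)z + 10080/169. Dividing through by 1440/169 gives the monic gcd z^2 + 8z + 7.
Cancel z^2 + 8z + 7 from numerator and denominator to get the reduced form.

(-2z^2 + 10z - 12)/(z^2 + 8z + 12)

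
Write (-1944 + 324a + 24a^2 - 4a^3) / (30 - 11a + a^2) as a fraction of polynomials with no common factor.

Repeated division with remainder:
  -4a^3 + 24a^2 + 324a - 1944 = (-4a - 20)(a^2 - 11a + 30) + (224a - 1344)
  a^2 - 11a + 30 = ((1/224)a - 5/224)(224a - 1344) + (0)
Last nonzero remainder: 224a - 1344. Dividing through by 224 gives the monic gcd a - 6.
Cancel a - 6 from numerator and denominator to get the reduced form.

(324 - 4a^2)/(-5 + a)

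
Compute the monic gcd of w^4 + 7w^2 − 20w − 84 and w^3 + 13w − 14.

w^2 + w + 14

Repeated division with remainder:
  w^4 + 7w^2 − 20w − 84 = (w)(w^3 + 13w − 14) + (−6w^2 − 6w − 84)
  w^3 + 13w − 14 = (−(1/6)w + 1/6)(−6w^2 − 6w − 84) + (0)
Last nonzero remainder: −6w^2 − 6w − 84. Dividing through by −6 gives the monic gcd w^2 + w + 14.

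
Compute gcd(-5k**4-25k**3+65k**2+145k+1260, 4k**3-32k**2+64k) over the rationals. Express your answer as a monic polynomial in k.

k-4

Repeated division with remainder:
  -5k**4-25k**3+65k**2+145k+1260 = (-(5/4)k-65/4)(4k**3-32k**2+64k) + (-375k**2+1185k+1260)
  4k**3-32k**2+64k = (-(4/375)k+484/9375)(-375k**2+1185k+1260) + ((10164/625)k-40656/625)
  -375k**2+1185k+1260 = (-(78125/3388)k-9375/484)((10164/625)k-40656/625) + (0)
Last nonzero remainder: (10164/625)k-40656/625. Dividing through by 10164/625 gives the monic gcd k-4.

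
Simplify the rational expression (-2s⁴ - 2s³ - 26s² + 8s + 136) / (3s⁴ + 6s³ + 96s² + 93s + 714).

Repeated division with remainder:
  -2s⁴ - 2s³ - 26s² + 8s + 136 = (-2/3)(3s⁴ + 6s³ + 96s² + 93s + 714) + (2s³ + 38s² + 70s + 612)
  3s⁴ + 6s³ + 96s² + 93s + 714 = ((3/2)s - 51/2)(2s³ + 38s² + 70s + 612) + (960s² + 960s + 16320)
  2s³ + 38s² + 70s + 612 = ((1/480)s + 3/80)(960s² + 960s + 16320) + (0)
Last nonzero remainder: 960s² + 960s + 16320. Dividing through by 960 gives the monic gcd s² + s + 17.
Cancel s² + s + 17 from numerator and denominator to get the reduced form.

(-2s² + 8)/(3s² + 3s + 42)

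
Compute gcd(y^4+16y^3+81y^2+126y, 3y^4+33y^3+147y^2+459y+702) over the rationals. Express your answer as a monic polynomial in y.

Euclidean algorithm in ℚ[y]:
  y^4+16y^3+81y^2+126y = (1/3)(3y^4+33y^3+147y^2+459y+702) + (5y^3+32y^2-27y-234)
  3y^4+33y^3+147y^2+459y+702 = ((3/5)y+69/25)(5y^3+32y^2-27y-234) + ((1872/25)y^2+(16848/25)y+33696/25)
  5y^3+32y^2-27y-234 = ((125/1872)y-25/144)((1872/25)y^2+(16848/25)y+33696/25) + (0)
Last nonzero remainder: (1872/25)y^2+(16848/25)y+33696/25. Dividing through by 1872/25 gives the monic gcd y^2+9y+18.

y^2+9y+18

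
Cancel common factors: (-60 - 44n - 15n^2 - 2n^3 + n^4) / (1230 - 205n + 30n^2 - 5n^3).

Apply the Euclidean algorithm:
  n^4 - 2n^3 - 15n^2 - 44n - 60 = (-(1/5)n - 4/5)(-5n^3 + 30n^2 - 205n + 1230) + (-32n^2 + 38n + 924)
  -5n^3 + 30n^2 - 205n + 1230 = ((5/32)n - 385/512)(-32n^2 + 38n + 924) + (-(82125/256)n + 246375/128)
  -32n^2 + 38n + 924 = ((8192/82125)n + 39424/82125)(-(82125/256)n + 246375/128) + (0)
Last nonzero remainder: -(82125/256)n + 246375/128. Dividing through by -82125/256 gives the monic gcd n - 6.
Cancel n - 6 from numerator and denominator to get the reduced form.

(-10 - 9n - 4n^2 - n^3)/(205 + 5n^2)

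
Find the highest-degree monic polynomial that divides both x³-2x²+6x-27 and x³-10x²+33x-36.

By polynomial division,
  x³-2x²+6x-27 = (x³-10x²+33x-36) + (8x²-27x+9)
  x³-10x²+33x-36 = ((1/8)x-53/64)(8x²-27x+9) + ((609/64)x-1827/64)
  8x²-27x+9 = ((512/609)x-64/203)((609/64)x-1827/64) + (0)
Last nonzero remainder: (609/64)x-1827/64. Dividing through by 609/64 gives the monic gcd x-3.

x-3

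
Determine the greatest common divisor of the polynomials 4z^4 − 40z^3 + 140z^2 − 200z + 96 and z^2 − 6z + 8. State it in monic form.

z^2 − 6z + 8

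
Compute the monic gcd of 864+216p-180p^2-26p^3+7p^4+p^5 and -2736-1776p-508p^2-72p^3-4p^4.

By polynomial division,
  p^5+7p^4-26p^3-180p^2+216p+864 = (-(1/4)p+11/4)(-4p^4-72p^3-508p^2-1776p-2736) + (45p^3+773p^2+4416p+8388)
  -4p^4-72p^3-508p^2-1776p-2736 = (-(4/45)p-148/2025)(45p^3+773p^2+4416p+8388) + (-(119416/2025)p^2-(477664/675)p-477664/225)
  45p^3+773p^2+4416p+8388 = (-(91125/119416)p-471825/119416)(-(119416/2025)p^2-(477664/675)p-477664/225) + (0)
Last nonzero remainder: -(119416/2025)p^2-(477664/675)p-477664/225. Dividing through by -119416/2025 gives the monic gcd p^2+12p+36.

36+12p+p^2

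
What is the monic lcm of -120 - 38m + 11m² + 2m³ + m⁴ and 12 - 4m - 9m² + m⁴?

240 - 44m - 180m² - 31m³ + 11m⁴ + 3m⁵ + m⁶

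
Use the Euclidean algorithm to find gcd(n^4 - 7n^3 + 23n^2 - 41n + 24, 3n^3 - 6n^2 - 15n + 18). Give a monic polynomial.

Euclidean algorithm in ℚ[n]:
  n^4 - 7n^3 + 23n^2 - 41n + 24 = ((1/3)n - 5/3)(3n^3 - 6n^2 - 15n + 18) + (18n^2 - 72n + 54)
  3n^3 - 6n^2 - 15n + 18 = ((1/6)n + 1/3)(18n^2 - 72n + 54) + (0)
Last nonzero remainder: 18n^2 - 72n + 54. Dividing through by 18 gives the monic gcd n^2 - 4n + 3.

n^2 - 4n + 3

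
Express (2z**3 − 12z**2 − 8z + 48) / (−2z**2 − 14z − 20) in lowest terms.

Repeated division with remainder:
  2z**3 − 12z**2 − 8z + 48 = (−z + 13)(−2z**2 − 14z − 20) + (154z + 308)
  −2z**2 − 14z − 20 = (−(1/77)z − 5/77)(154z + 308) + (0)
Last nonzero remainder: 154z + 308. Dividing through by 154 gives the monic gcd z + 2.
Cancel z + 2 from numerator and denominator to get the reduced form.

(−z**2 + 8z − 12)/(z + 5)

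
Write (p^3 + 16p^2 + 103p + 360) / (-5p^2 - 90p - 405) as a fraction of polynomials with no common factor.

Euclidean algorithm in ℚ[p]:
  p^3 + 16p^2 + 103p + 360 = (-(1/5)p + 2/5)(-5p^2 - 90p - 405) + (58p + 522)
  -5p^2 - 90p - 405 = (-(5/58)p - 45/58)(58p + 522) + (0)
Last nonzero remainder: 58p + 522. Dividing through by 58 gives the monic gcd p + 9.
Cancel p + 9 from numerator and denominator to get the reduced form.

(-p^2 - 7p - 40)/(5p + 45)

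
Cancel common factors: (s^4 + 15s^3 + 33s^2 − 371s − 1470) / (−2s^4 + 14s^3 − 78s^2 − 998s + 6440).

(−s^2 − 13s − 42)/(2s^2 − 18s + 184)

Apply the Euclidean algorithm:
  s^4 + 15s^3 + 33s^2 − 371s − 1470 = (−1/2)(−2s^4 + 14s^3 − 78s^2 − 998s + 6440) + (22s^3 − 6s^2 − 870s + 1750)
  −2s^4 + 14s^3 − 78s^2 − 998s + 6440 = (−(1/11)s + 74/121)(22s^3 − 6s^2 − 870s + 1750) + (−(18564/121)s^2 − (37128/121)s + 649740/121)
  22s^3 − 6s^2 − 870s + 1750 = (−(1331/9282)s + 3025/9282)(−(18564/121)s^2 − (37128/121)s + 649740/121) + (0)
Last nonzero remainder: −(18564/121)s^2 − (37128/121)s + 649740/121. Dividing through by −18564/121 gives the monic gcd s^2 + 2s − 35.
Cancel s^2 + 2s − 35 from numerator and denominator to get the reduced form.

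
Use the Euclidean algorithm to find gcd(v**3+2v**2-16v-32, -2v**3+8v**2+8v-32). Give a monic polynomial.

v**2-2v-8

Apply the Euclidean algorithm:
  v**3+2v**2-16v-32 = (-1/2)(-2v**3+8v**2+8v-32) + (6v**2-12v-48)
  -2v**3+8v**2+8v-32 = (-(1/3)v+2/3)(6v**2-12v-48) + (0)
Last nonzero remainder: 6v**2-12v-48. Dividing through by 6 gives the monic gcd v**2-2v-8.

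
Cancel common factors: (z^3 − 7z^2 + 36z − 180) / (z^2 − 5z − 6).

(z^2 − z + 30)/(z + 1)

Repeated division with remainder:
  z^3 − 7z^2 + 36z − 180 = (z − 2)(z^2 − 5z − 6) + (32z − 192)
  z^2 − 5z − 6 = ((1/32)z + 1/32)(32z − 192) + (0)
Last nonzero remainder: 32z − 192. Dividing through by 32 gives the monic gcd z − 6.
Cancel z − 6 from numerator and denominator to get the reduced form.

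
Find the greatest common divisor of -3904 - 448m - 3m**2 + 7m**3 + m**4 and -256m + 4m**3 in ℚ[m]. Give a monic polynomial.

Repeated division with remainder:
  m**4 + 7m**3 - 3m**2 - 448m - 3904 = ((1/4)m + 7/4)(4m**3 - 256m) + (61m**2 - 3904)
  4m**3 - 256m = ((4/61)m)(61m**2 - 3904) + (0)
Last nonzero remainder: 61m**2 - 3904. Dividing through by 61 gives the monic gcd m**2 - 64.

-64 + m**2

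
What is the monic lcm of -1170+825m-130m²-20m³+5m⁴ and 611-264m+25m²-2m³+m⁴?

-10998+6585m-631m²-153m³+m⁴+m⁵+m⁶

By polynomial division,
  5m⁴-20m³-130m²+825m-1170 = (5)(m⁴-2m³+25m²-264m+611) + (-10m³-255m²+2145m-4225)
  m⁴-2m³+25m²-264m+611 = (-(1/10)m+11/4)(-10m³-255m²+2145m-4225) + ((3763/4)m²-(26341/4)m+48919/4)
  -10m³-255m²+2145m-4225 = (-(40/3763)m-1300/3763)((3763/4)m²-(26341/4)m+48919/4) + (0)
Last nonzero remainder: (3763/4)m²-(26341/4)m+48919/4. Dividing through by 3763/4 gives the monic gcd m²-7m+13.
Then lcm(f, g) = f·g / gcd(f, g); expanding and making the result monic gives the answer.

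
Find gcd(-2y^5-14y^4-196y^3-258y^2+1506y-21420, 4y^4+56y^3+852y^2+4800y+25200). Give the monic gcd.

y^2+6y+105

Euclidean algorithm in ℚ[y]:
  -2y^5-14y^4-196y^3-258y^2+1506y-21420 = (-(1/2)y+7/2)(4y^4+56y^3+852y^2+4800y+25200) + (34y^3-840y^2-2694y-109620)
  4y^4+56y^3+852y^2+4800y+25200 = ((2/17)y+1316/289)(34y^3-840y^2-2694y-109620) + ((1443264/289)y^2+(8659584/289)y+151542720/289)
  34y^3-840y^2-2694y-109620 = ((4913/721632)y-25143/120272)((1443264/289)y^2+(8659584/289)y+151542720/289) + (0)
Last nonzero remainder: (1443264/289)y^2+(8659584/289)y+151542720/289. Dividing through by 1443264/289 gives the monic gcd y^2+6y+105.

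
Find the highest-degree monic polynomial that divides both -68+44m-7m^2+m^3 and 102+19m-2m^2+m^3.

Euclidean algorithm in ℚ[m]:
  m^3-7m^2+44m-68 = (m^3-2m^2+19m+102) + (-5m^2+25m-170)
  m^3-2m^2+19m+102 = (-(1/5)m-3/5)(-5m^2+25m-170) + (0)
Last nonzero remainder: -5m^2+25m-170. Dividing through by -5 gives the monic gcd m^2-5m+34.

34-5m+m^2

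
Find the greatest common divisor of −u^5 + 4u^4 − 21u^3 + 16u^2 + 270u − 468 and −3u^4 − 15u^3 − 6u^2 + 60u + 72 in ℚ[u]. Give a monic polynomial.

By polynomial division,
  −u^5 + 4u^4 − 21u^3 + 16u^2 + 270u − 468 = ((1/3)u − 3)(−3u^4 − 15u^3 − 6u^2 + 60u + 72) + (−64u^3 − 22u^2 + 426u − 252)
  −3u^4 − 15u^3 − 6u^2 + 60u + 72 = ((3/64)u + 447/2048)(−64u^3 − 22u^2 + 426u − 252) + (−(21675/1024)u^2 − (21675/1024)u + 65025/512)
  −64u^3 − 22u^2 + 426u − 252 = ((65536/21675)u − 14336/7225)(−(21675/1024)u^2 − (21675/1024)u + 65025/512) + (0)
Last nonzero remainder: −(21675/1024)u^2 − (21675/1024)u + 65025/512. Dividing through by −21675/1024 gives the monic gcd u^2 + u − 6.

u^2 + u − 6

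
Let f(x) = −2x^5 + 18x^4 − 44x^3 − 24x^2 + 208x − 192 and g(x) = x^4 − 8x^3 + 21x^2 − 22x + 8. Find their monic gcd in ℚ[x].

x^2 − 6x + 8

Repeated division with remainder:
  −2x^5 + 18x^4 − 44x^3 − 24x^2 + 208x − 192 = (−2x + 2)(x^4 − 8x^3 + 21x^2 − 22x + 8) + (14x^3 − 110x^2 + 268x − 208)
  x^4 − 8x^3 + 21x^2 − 22x + 8 = ((1/14)x − 1/98)(14x^3 − 110x^2 + 268x − 208) + ((36/49)x^2 − (216/49)x + 288/49)
  14x^3 − 110x^2 + 268x − 208 = ((343/18)x − 637/18)((36/49)x^2 − (216/49)x + 288/49) + (0)
Last nonzero remainder: (36/49)x^2 − (216/49)x + 288/49. Dividing through by 36/49 gives the monic gcd x^2 − 6x + 8.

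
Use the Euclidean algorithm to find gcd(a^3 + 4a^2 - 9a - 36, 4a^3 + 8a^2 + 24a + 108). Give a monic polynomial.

Euclidean algorithm in ℚ[a]:
  a^3 + 4a^2 - 9a - 36 = (1/4)(4a^3 + 8a^2 + 24a + 108) + (2a^2 - 15a - 63)
  4a^3 + 8a^2 + 24a + 108 = (2a + 19)(2a^2 - 15a - 63) + (435a + 1305)
  2a^2 - 15a - 63 = ((2/435)a - 7/145)(435a + 1305) + (0)
Last nonzero remainder: 435a + 1305. Dividing through by 435 gives the monic gcd a + 3.

a + 3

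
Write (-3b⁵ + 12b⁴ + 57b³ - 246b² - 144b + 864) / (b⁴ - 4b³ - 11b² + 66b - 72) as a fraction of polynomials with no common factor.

By polynomial division,
  -3b⁵ + 12b⁴ + 57b³ - 246b² - 144b + 864 = (-3b)(b⁴ - 4b³ - 11b² + 66b - 72) + (24b³ - 48b² - 360b + 864)
  b⁴ - 4b³ - 11b² + 66b - 72 = ((1/24)b - 1/12)(24b³ - 48b² - 360b + 864) + (0)
Last nonzero remainder: 24b³ - 48b² - 360b + 864. Dividing through by 24 gives the monic gcd b³ - 2b² - 15b + 36.
Cancel b³ - 2b² - 15b + 36 from numerator and denominator to get the reduced form.

(-3b² + 6b + 24)/(b - 2)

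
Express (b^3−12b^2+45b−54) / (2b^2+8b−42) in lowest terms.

(b^2−9b+18)/(2b+14)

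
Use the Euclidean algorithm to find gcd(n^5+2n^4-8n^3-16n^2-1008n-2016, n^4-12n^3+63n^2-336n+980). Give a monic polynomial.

n^2+28

Apply the Euclidean algorithm:
  n^5+2n^4-8n^3-16n^2-1008n-2016 = (n+14)(n^4-12n^3+63n^2-336n+980) + (97n^3-562n^2+2716n-15736)
  n^4-12n^3+63n^2-336n+980 = ((1/97)n-602/9409)(97n^3-562n^2+2716n-15736) + (-(9009/9409)n^2-252252/9409)
  97n^3-562n^2+2716n-15736 = (-(912673/9009)n+5287858/9009)(-(9009/9409)n^2-252252/9409) + (0)
Last nonzero remainder: -(9009/9409)n^2-252252/9409. Dividing through by -9009/9409 gives the monic gcd n^2+28.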